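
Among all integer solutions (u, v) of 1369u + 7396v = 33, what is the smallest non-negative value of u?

Reduce mod 7396: 1369u ≡ 33 (mod 7396). With g = gcd(1369, 7396) = 1 dividing 33, divide through: 1369u ≡ 33 (mod 7396).
Since gcd(1369, 7396) = 1, u ≡ 33·(1369)⁻¹ ≡ 2993 (mod 7396). Smallest non-negative: 2993.

2993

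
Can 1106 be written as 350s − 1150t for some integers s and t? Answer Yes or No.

gcd(350, 1150): 1150 = 3·350 + 100; 350 = 3·100 + 50; 100 = 2·50 + 0 → 50
50 does not divide 1106, so a solution does not exist.

No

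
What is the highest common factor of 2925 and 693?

Euclid: 2925 = 4·693 + 153; 693 = 4·153 + 81; 153 = 1·81 + 72; 81 = 1·72 + 9; 72 = 8·9 + 0. Last nonzero remainder: 9.

9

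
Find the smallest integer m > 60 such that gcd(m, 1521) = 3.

66

Multiples of 3 above 60: 3·21, 3·22, … . Need the cofactor coprime to 1521/3 = 507.
Checking s = 21, 22, … the first with gcd(s, 507) = 1 is s = 22, giving 66.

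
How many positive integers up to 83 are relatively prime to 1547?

62

1547 = 7·13·17. Inclusion–exclusion on these primes:
83 − ⌊83/7⌋ − ⌊83/13⌋ − ⌊83/17⌋ + ⌊83/91⌋ + ⌊83/119⌋ + ⌊83/221⌋ − ⌊83/1547⌋ = 62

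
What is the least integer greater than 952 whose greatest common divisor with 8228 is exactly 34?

8228 = 34·242. Any k with gcd(k, 8228) = 34 is a multiple of 34, say 34s, with s coprime to 242.
Need s > 952/34, so s ≥ 29. First s ≥ 29 with gcd(s, 242) = 1 is s = 29. Thus k = 34·29 = 986.

986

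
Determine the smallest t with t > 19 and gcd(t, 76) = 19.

57

gcd(t, 76) = 19 forces 19 | t; write t = 19s. Then gcd(19s, 19·4) = 19·gcd(s, 4), so need gcd(s, 4) = 1.
19s > 19 gives s ≥ 2. The least s ≥ 2 coprime to 4 is 3, so t = 19·3 = 57.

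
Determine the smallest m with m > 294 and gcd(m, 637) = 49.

343

gcd(m, 637) = 49 forces 49 | m; write m = 49s. Then gcd(49s, 49·13) = 49·gcd(s, 13), so need gcd(s, 13) = 1.
49s > 294 gives s ≥ 7. The least s ≥ 7 coprime to 13 is 7, so m = 49·7 = 343.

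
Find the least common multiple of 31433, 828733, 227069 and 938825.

31433 = 17 · 43²; 828733 = 17 · 29 · 41²; 227069 = 17 · 19² · 37; 938825 = 5² · 17 · 47²
lcm takes max exponent of each prime: 5² · 17 · 19² · 29 · 37 · 41² · 43² · 47² = 1130306420118258025

1130306420118258025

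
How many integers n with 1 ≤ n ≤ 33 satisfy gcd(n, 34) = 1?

16

Prime factors of 34: 2, 17. Count integers ≤ 33 divisible by none of them.
By inclusion–exclusion: 33 − ⌊33/2⌋ − ⌊33/17⌋ + ⌊33/34⌋ = 16.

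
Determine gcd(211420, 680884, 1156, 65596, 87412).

4

gcd(211420, 680884): 680884 = 3·211420 + 46624; 211420 = 4·46624 + 24924; 46624 = 1·24924 + 21700; 24924 = 1·21700 + 3224; 21700 = 6·3224 + 2356; 3224 = 1·2356 + 868; 2356 = 2·868 + 620; 868 = 1·620 + 248; 620 = 2·248 + 124; 248 = 2·124 + 0 → 124
gcd(124, 1156): 1156 = 9·124 + 40; 124 = 3·40 + 4; 40 = 10·4 + 0 → 4
gcd(4, 65596): 65596 = 16399·4 + 0 → 4
gcd(4, 87412): 87412 = 21853·4 + 0 → 4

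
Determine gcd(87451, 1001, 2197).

gcd(87451, 1001): 87451 = 87·1001 + 364; 1001 = 2·364 + 273; 364 = 1·273 + 91; 273 = 3·91 + 0 → 91
gcd(91, 2197): 2197 = 24·91 + 13; 91 = 7·13 + 0 → 13

13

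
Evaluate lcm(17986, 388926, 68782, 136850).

lcm(17986, 388926) = 17986·388926/gcd = 6995223036/34 = 205741854
lcm(205741854, 68782) = 205741854·68782/gcd = 14151336201828/34 = 416215770642
lcm(416215770642, 136850) = 416215770642·136850/gcd = 56959128212357700/5474 = 10405394266050

10405394266050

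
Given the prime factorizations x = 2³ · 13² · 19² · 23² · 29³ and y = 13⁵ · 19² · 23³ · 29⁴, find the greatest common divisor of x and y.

min exponent per shared prime: 13² · 19² · 23² · 29³ = 787124757029

787124757029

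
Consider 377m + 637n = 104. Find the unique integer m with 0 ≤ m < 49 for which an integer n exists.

Reduce mod 637: 377m ≡ 104 (mod 637). With g = gcd(377, 637) = 13 dividing 104, divide through: 29m ≡ 8 (mod 49).
Since gcd(29, 49) = 1, m ≡ 8·(29)⁻¹ ≡ 29 (mod 49). Smallest non-negative: 29.

29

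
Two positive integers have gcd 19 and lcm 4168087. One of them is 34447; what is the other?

Using mn = gcd(m,n)·lcm(m,n) = 19·4168087 = 79193653, we get n = 79193653/34447 = 2299.

2299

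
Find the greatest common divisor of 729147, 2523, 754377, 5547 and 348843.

3

gcd(729147, 2523): 729147 = 289·2523 + 0 → 2523
gcd(2523, 754377): 754377 = 299·2523 + 0 → 2523
gcd(2523, 5547): 5547 = 2·2523 + 501; 2523 = 5·501 + 18; 501 = 27·18 + 15; 18 = 1·15 + 3; 15 = 5·3 + 0 → 3
gcd(3, 348843): 348843 = 116281·3 + 0 → 3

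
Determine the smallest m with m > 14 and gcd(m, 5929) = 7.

Multiples of 7 above 14: 7·3, 7·4, … . Need the cofactor coprime to 5929/7 = 847.
Checking s = 3, 4, … the first with gcd(s, 847) = 1 is s = 3, giving 21.

21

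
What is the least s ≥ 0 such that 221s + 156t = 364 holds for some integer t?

8

Reduce mod 156: 221s ≡ 364 (mod 156). With g = gcd(221, 156) = 13 dividing 364, divide through: 17s ≡ 28 (mod 12).
Since gcd(17, 12) = 1, s ≡ 28·(17)⁻¹ ≡ 8 (mod 12). Smallest non-negative: 8.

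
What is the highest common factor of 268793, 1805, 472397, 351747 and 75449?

268793 = 7 · 19 · 43 · 47; 1805 = 5 · 19²; 472397 = 19 · 23² · 47; 351747 = 3² · 11² · 17 · 19; 75449 = 11 · 19³
gcd takes min exponent of each prime: 19 = 19

19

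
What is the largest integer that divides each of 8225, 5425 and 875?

gcd(8225, 5425): 8225 = 1·5425 + 2800; 5425 = 1·2800 + 2625; 2800 = 1·2625 + 175; 2625 = 15·175 + 0 → 175
gcd(175, 875): 875 = 5·175 + 0 → 175

175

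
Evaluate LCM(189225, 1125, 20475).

189225 = 3² · 5² · 29²; 1125 = 3² · 5³; 20475 = 3² · 5² · 7 · 13
lcm takes max exponent of each prime: 3² · 5³ · 7 · 13 · 29² = 86097375

86097375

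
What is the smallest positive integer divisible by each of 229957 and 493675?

gcd first: 493675 = 2·229957 + 33761; 229957 = 6·33761 + 27391; 33761 = 1·27391 + 6370; 27391 = 4·6370 + 1911; 6370 = 3·1911 + 637; 1911 = 3·637 + 0 → gcd = 637
lcm = 229957·493675/gcd = 113524021975/637 = 178216675

178216675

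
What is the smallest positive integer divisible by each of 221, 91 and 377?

lcm(221, 91) = 221·91/gcd = 20111/13 = 1547
lcm(1547, 377) = 1547·377/gcd = 583219/13 = 44863

44863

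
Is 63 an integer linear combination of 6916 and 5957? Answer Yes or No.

Yes

By Bézout, 6916x + 5957y = 63 has integer solutions iff gcd(6916, 5957) | 63.
Euclid: 6916 = 1·5957 + 959; 5957 = 6·959 + 203; 959 = 4·203 + 147; 203 = 1·147 + 56; 147 = 2·56 + 35; 56 = 1·35 + 21; 35 = 1·21 + 14; 21 = 1·14 + 7; 14 = 2·7 + 0. gcd = 7; 63 mod 7 = 0. Yes.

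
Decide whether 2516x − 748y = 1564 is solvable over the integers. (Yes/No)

By Bézout, 2516x − 748y = 1564 has integer solutions iff gcd(2516, 748) | 1564.
Euclid: 2516 = 3·748 + 272; 748 = 2·272 + 204; 272 = 1·204 + 68; 204 = 3·68 + 0. gcd = 68; 1564 mod 68 = 0. Yes.

Yes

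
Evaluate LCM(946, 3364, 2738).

946 = 2 · 11 · 43; 3364 = 2² · 29²; 2738 = 2 · 37²
lcm takes max exponent of each prime: 2² · 11 · 29² · 37² · 43 = 2178314468

2178314468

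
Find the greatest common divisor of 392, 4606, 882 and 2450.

gcd(392, 4606): 4606 = 11·392 + 294; 392 = 1·294 + 98; 294 = 3·98 + 0 → 98
gcd(98, 882): 882 = 9·98 + 0 → 98
gcd(98, 2450): 2450 = 25·98 + 0 → 98

98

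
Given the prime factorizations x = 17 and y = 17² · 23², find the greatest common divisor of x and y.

min exponent per shared prime: 17 = 17

17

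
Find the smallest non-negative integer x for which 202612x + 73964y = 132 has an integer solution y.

3234

Euclid: 202612 = 2·73964 + 54684; 73964 = 1·54684 + 19280; 54684 = 2·19280 + 16124; 19280 = 1·16124 + 3156; 16124 = 5·3156 + 344; 3156 = 9·344 + 60; 344 = 5·60 + 44; 60 = 1·44 + 16; 44 = 2·16 + 12; 16 = 1·12 + 4; 12 = 3·4 + 0 → gcd = 4; 132 = 4·33.
Back-substitution yields 202612·(-4945) + 73964·(13546) = 4, so one solution is x = -4945·33 = -163185, y = 13546·33 = 447018.
Solutions in x differ by 73964/4 = 18491; the one in [0, 18491) is -163185 mod 18491 = 3234.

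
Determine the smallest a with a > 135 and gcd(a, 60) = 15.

165

60 = 15·4. Any a with gcd(a, 60) = 15 is a multiple of 15, say 15s, with s coprime to 4.
Need s > 135/15, so s ≥ 10. First s ≥ 10 with gcd(s, 4) = 1 is s = 11. Thus a = 15·11 = 165.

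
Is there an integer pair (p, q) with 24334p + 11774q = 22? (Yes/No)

Yes

gcd(24334, 11774): 24334 = 2·11774 + 786; 11774 = 14·786 + 770; 786 = 1·770 + 16; 770 = 48·16 + 2; 16 = 8·2 + 0 → 2
2 divides 22, so a solution exists.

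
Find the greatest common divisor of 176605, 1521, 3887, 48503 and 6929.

169

176605 = 5 · 11 · 13² · 19; 1521 = 3² · 13²; 3887 = 13² · 23; 48503 = 7 · 13² · 41; 6929 = 13² · 41
gcd takes min exponent of each prime: 13² = 169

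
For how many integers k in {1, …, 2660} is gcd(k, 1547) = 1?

1982

1547 = 7·13·17. Inclusion–exclusion on these primes:
2660 − ⌊2660/7⌋ − ⌊2660/13⌋ − ⌊2660/17⌋ + ⌊2660/91⌋ + ⌊2660/119⌋ + ⌊2660/221⌋ − ⌊2660/1547⌋ = 1982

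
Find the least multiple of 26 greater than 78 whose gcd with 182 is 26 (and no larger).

104

gcd(t, 182) = 26 forces 26 | t; write t = 26s. Then gcd(26s, 26·7) = 26·gcd(s, 7), so need gcd(s, 7) = 1.
26s > 78 gives s ≥ 4. The least s ≥ 4 coprime to 7 is 4, so t = 26·4 = 104.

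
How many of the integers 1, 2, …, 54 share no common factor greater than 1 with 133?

45

Prime factors of 133: 7, 19. Count integers ≤ 54 divisible by none of them.
By inclusion–exclusion: 54 − ⌊54/7⌋ − ⌊54/19⌋ + ⌊54/133⌋ = 45.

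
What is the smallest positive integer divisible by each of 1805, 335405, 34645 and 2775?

1805 = 5 · 19²; 335405 = 5 · 7² · 37²; 34645 = 5 · 13² · 41; 2775 = 3 · 5² · 37
lcm takes max exponent of each prime: 3 · 5² · 7² · 13² · 19² · 37² · 41 = 12584575041675

12584575041675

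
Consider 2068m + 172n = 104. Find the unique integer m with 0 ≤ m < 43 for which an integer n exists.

Reduce mod 172: 2068m ≡ 104 (mod 172). With g = gcd(2068, 172) = 4 dividing 104, divide through: 517m ≡ 26 (mod 43).
Since gcd(517, 43) = 1, m ≡ 26·(517)⁻¹ ≡ 26 (mod 43). Smallest non-negative: 26.

26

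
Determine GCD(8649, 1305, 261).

gcd(8649, 1305): 8649 = 6·1305 + 819; 1305 = 1·819 + 486; 819 = 1·486 + 333; 486 = 1·333 + 153; 333 = 2·153 + 27; 153 = 5·27 + 18; 27 = 1·18 + 9; 18 = 2·9 + 0 → 9
gcd(9, 261): 261 = 29·9 + 0 → 9

9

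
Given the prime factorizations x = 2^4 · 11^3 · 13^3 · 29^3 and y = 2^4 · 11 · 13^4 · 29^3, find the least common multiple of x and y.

max exponent per prime: 2^4 · 11^3 · 13^4 · 29^3 = 14834244780784

14834244780784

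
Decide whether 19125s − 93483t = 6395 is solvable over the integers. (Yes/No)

No

gcd(19125, 93483): 93483 = 4·19125 + 16983; 19125 = 1·16983 + 2142; 16983 = 7·2142 + 1989; 2142 = 1·1989 + 153; 1989 = 13·153 + 0 → 153
153 does not divide 6395, so a solution does not exist.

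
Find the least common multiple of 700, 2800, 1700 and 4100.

1951600

700 = 2² · 5² · 7; 2800 = 2⁴ · 5² · 7; 1700 = 2² · 5² · 17; 4100 = 2² · 5² · 41
lcm takes max exponent of each prime: 2⁴ · 5² · 7 · 17 · 41 = 1951600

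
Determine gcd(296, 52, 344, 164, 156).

4

gcd(296, 52): 296 = 5·52 + 36; 52 = 1·36 + 16; 36 = 2·16 + 4; 16 = 4·4 + 0 → 4
gcd(4, 344): 344 = 86·4 + 0 → 4
gcd(4, 164): 164 = 41·4 + 0 → 4
gcd(4, 156): 156 = 39·4 + 0 → 4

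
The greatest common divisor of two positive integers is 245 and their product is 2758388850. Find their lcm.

11258730

For any two positive integers, gcd × lcm equals their product. Hence lcm = 2758388850 / 245 = 11258730.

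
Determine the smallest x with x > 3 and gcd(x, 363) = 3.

363 = 3·121. Any x with gcd(x, 363) = 3 is a multiple of 3, say 3s, with s coprime to 121.
Need s > 3/3, so s ≥ 2. First s ≥ 2 with gcd(s, 121) = 1 is s = 2. Thus x = 3·2 = 6.

6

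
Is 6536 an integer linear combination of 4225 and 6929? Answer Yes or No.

By Bézout, 4225p + 6929q = 6536 has integer solutions iff gcd(4225, 6929) | 6536.
Euclid: 6929 = 1·4225 + 2704; 4225 = 1·2704 + 1521; 2704 = 1·1521 + 1183; 1521 = 1·1183 + 338; 1183 = 3·338 + 169; 338 = 2·169 + 0. gcd = 169; 6536 mod 169 = 114. No.

No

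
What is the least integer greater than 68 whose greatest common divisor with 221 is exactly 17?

gcd(k, 221) = 17 forces 17 | k; write k = 17s. Then gcd(17s, 17·13) = 17·gcd(s, 13), so need gcd(s, 13) = 1.
17s > 68 gives s ≥ 5. The least s ≥ 5 coprime to 13 is 5, so k = 17·5 = 85.

85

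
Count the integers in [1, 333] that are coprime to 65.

247

65 = 5·13. Inclusion–exclusion on these primes:
333 − ⌊333/5⌋ − ⌊333/13⌋ + ⌊333/65⌋ = 247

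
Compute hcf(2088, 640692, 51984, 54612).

gcd(2088, 640692): 640692 = 306·2088 + 1764; 2088 = 1·1764 + 324; 1764 = 5·324 + 144; 324 = 2·144 + 36; 144 = 4·36 + 0 → 36
gcd(36, 51984): 51984 = 1444·36 + 0 → 36
gcd(36, 54612): 54612 = 1517·36 + 0 → 36

36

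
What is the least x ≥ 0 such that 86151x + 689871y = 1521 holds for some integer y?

gcd(86151, 689871) = 39 (Euclid: 689871 = 8·86151 + 663; 86151 = 129·663 + 624; 663 = 1·624 + 39; 624 = 16·39 + 0), and 39 | 1521.
Extended Euclid: 86151·(-1041) + 689871·(130) = 39. Scale by 39: x₀ = -40599.
General solution x = x₀ + 17689t; reducing mod 17689 gives x = 12468 (and y = -1557).

12468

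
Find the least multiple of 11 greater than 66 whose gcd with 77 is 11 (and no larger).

88

gcd(k, 77) = 11 forces 11 | k; write k = 11s. Then gcd(11s, 11·7) = 11·gcd(s, 7), so need gcd(s, 7) = 1.
11s > 66 gives s ≥ 7. The least s ≥ 7 coprime to 7 is 8, so k = 11·8 = 88.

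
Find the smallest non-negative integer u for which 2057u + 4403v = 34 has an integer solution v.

15

gcd(2057, 4403) = 17 (Euclid: 4403 = 2·2057 + 289; 2057 = 7·289 + 34; 289 = 8·34 + 17; 34 = 2·17 + 0), and 17 | 34.
Extended Euclid: 2057·(-122) + 4403·(57) = 17. Scale by 2: u₀ = -244.
General solution u = u₀ + 259t; reducing mod 259 gives u = 15 (and v = -7).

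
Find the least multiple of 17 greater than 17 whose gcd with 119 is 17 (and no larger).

Multiples of 17 above 17: 17·2, 17·3, … . Need the cofactor coprime to 119/17 = 7.
Checking s = 2, 3, … the first with gcd(s, 7) = 1 is s = 2, giving 34.

34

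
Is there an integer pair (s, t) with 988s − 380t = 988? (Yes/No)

By Bézout, 988s − 380t = 988 has integer solutions iff gcd(988, 380) | 988.
Euclid: 988 = 2·380 + 228; 380 = 1·228 + 152; 228 = 1·152 + 76; 152 = 2·76 + 0. gcd = 76; 988 mod 76 = 0. Yes.

Yes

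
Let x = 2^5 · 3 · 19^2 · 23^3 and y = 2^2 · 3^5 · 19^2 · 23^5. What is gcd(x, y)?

min exponent per shared prime: 2^2 · 3 · 19^2 · 23^3 = 52707444

52707444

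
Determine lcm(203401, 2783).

203401 = 11² · 41²; 2783 = 11² · 23
max exponents: 11² · 23 · 41² = 4678223

4678223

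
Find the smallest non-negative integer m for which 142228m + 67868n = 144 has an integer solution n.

Reduce mod 67868: 142228m ≡ 144 (mod 67868). With g = gcd(142228, 67868) = 4 dividing 144, divide through: 35557m ≡ 36 (mod 16967).
Since gcd(35557, 16967) = 1, m ≡ 36·(35557)⁻¹ ≡ 9001 (mod 16967). Smallest non-negative: 9001.

9001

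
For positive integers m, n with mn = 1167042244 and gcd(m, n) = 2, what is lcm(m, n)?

583521122

gcd·lcm = product, so lcm = 1167042244/2 = 583521122.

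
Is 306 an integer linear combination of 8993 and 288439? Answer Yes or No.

Yes

By Bézout, 8993m + 288439n = 306 has integer solutions iff gcd(8993, 288439) | 306.
Euclid: 288439 = 32·8993 + 663; 8993 = 13·663 + 374; 663 = 1·374 + 289; 374 = 1·289 + 85; 289 = 3·85 + 34; 85 = 2·34 + 17; 34 = 2·17 + 0. gcd = 17; 306 mod 17 = 0. Yes.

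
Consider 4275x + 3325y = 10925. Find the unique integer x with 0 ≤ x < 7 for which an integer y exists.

gcd(4275, 3325) = 475 (Euclid: 4275 = 1·3325 + 950; 3325 = 3·950 + 475; 950 = 2·475 + 0), and 475 | 10925.
Extended Euclid: 4275·(-3) + 3325·(4) = 475. Scale by 23: x₀ = -69.
General solution x = x₀ + 7t; reducing mod 7 gives x = 1 (and y = 2).

1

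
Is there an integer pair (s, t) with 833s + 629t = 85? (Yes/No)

By Bézout, 833s + 629t = 85 has integer solutions iff gcd(833, 629) | 85.
Euclid: 833 = 1·629 + 204; 629 = 3·204 + 17; 204 = 12·17 + 0. gcd = 17; 85 mod 17 = 0. Yes.

Yes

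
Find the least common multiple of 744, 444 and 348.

798312

lcm(744, 444) = 744·444/gcd = 330336/12 = 27528
lcm(27528, 348) = 27528·348/gcd = 9579744/12 = 798312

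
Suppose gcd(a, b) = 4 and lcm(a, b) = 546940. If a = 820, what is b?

a·b = gcd·lcm = 4·546940 = 2187760, so b = 2187760/820 = 2668.

2668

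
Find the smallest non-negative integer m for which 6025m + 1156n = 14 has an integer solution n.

1090

Reduce mod 1156: 6025m ≡ 14 (mod 1156). With g = gcd(6025, 1156) = 1 dividing 14, divide through: 6025m ≡ 14 (mod 1156).
Since gcd(6025, 1156) = 1, m ≡ 14·(6025)⁻¹ ≡ 1090 (mod 1156). Smallest non-negative: 1090.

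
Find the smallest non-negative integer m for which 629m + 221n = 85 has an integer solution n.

4

Euclid: 629 = 2·221 + 187; 221 = 1·187 + 34; 187 = 5·34 + 17; 34 = 2·17 + 0 → gcd = 17; 85 = 17·5.
Back-substitution yields 629·(6) + 221·(-17) = 17, so one solution is m = 6·5 = 30, n = -17·5 = -85.
Solutions in m differ by 221/17 = 13; the one in [0, 13) is 30 mod 13 = 4.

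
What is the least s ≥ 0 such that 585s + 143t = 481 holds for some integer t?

gcd(585, 143) = 13 (Euclid: 585 = 4·143 + 13; 143 = 11·13 + 0), and 13 | 481.
Extended Euclid: 585·(1) + 143·(-4) = 13. Scale by 37: s₀ = 37.
General solution s = s₀ + 11k; reducing mod 11 gives s = 4 (and t = -13).

4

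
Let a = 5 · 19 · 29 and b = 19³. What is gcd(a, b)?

19

min exponent per shared prime: 19 = 19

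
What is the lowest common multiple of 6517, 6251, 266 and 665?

lcm(6517, 6251) = 6517·6251/gcd = 40737767/133 = 306299
lcm(306299, 266) = 306299·266/gcd = 81475534/133 = 612598
lcm(612598, 665) = 612598·665/gcd = 407377670/133 = 3062990

3062990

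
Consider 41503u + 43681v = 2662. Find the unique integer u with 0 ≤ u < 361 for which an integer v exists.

79

Reduce mod 43681: 41503u ≡ 2662 (mod 43681). With g = gcd(41503, 43681) = 121 dividing 2662, divide through: 343u ≡ 22 (mod 361).
Since gcd(343, 361) = 1, u ≡ 22·(343)⁻¹ ≡ 79 (mod 361). Smallest non-negative: 79.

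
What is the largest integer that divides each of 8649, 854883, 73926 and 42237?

9

gcd(8649, 854883): 854883 = 98·8649 + 7281; 8649 = 1·7281 + 1368; 7281 = 5·1368 + 441; 1368 = 3·441 + 45; 441 = 9·45 + 36; 45 = 1·36 + 9; 36 = 4·9 + 0 → 9
gcd(9, 73926): 73926 = 8214·9 + 0 → 9
gcd(9, 42237): 42237 = 4693·9 + 0 → 9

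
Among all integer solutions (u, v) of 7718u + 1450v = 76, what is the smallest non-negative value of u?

657

Reduce mod 1450: 7718u ≡ 76 (mod 1450). With g = gcd(7718, 1450) = 2 dividing 76, divide through: 3859u ≡ 38 (mod 725).
Since gcd(3859, 725) = 1, u ≡ 38·(3859)⁻¹ ≡ 657 (mod 725). Smallest non-negative: 657.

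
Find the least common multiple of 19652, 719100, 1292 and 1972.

lcm(19652, 719100) = 19652·719100/gcd = 14131753200/68 = 207819900
lcm(207819900, 1292) = 207819900·1292/gcd = 268503310800/68 = 3948578100
lcm(3948578100, 1972) = 3948578100·1972/gcd = 7786596013200/68 = 114508764900

114508764900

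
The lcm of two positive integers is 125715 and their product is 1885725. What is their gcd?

gcd·lcm = product, so gcd = 1885725/125715 = 15.

15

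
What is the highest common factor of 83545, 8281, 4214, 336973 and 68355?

49

83545 = 5 · 7² · 11 · 31; 8281 = 7² · 13²; 4214 = 2 · 7² · 43; 336973 = 7² · 13 · 23²; 68355 = 3² · 5 · 7² · 31
gcd takes min exponent of each prime: 7² = 49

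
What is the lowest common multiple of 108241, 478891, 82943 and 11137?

87742929574517

108241 = 7² · 47²; 478891 = 7 · 37 · 43²; 82943 = 7 · 17² · 41; 11137 = 7 · 37 · 43
lcm takes max exponent of each prime: 7² · 17² · 37 · 41 · 43² · 47² = 87742929574517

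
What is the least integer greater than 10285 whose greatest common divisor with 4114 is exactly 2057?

4114 = 2057·2. Any k with gcd(k, 4114) = 2057 is a multiple of 2057, say 2057s, with s coprime to 2.
Need s > 10285/2057, so s ≥ 6. First s ≥ 6 with gcd(s, 2) = 1 is s = 7. Thus k = 2057·7 = 14399.

14399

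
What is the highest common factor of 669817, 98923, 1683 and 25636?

gcd(669817, 98923): 669817 = 6·98923 + 76279; 98923 = 1·76279 + 22644; 76279 = 3·22644 + 8347; 22644 = 2·8347 + 5950; 8347 = 1·5950 + 2397; 5950 = 2·2397 + 1156; 2397 = 2·1156 + 85; 1156 = 13·85 + 51; 85 = 1·51 + 34; 51 = 1·34 + 17; 34 = 2·17 + 0 → 17
gcd(17, 1683): 1683 = 99·17 + 0 → 17
gcd(17, 25636): 25636 = 1508·17 + 0 → 17

17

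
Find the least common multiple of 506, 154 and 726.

506 = 2 · 11 · 23; 154 = 2 · 7 · 11; 726 = 2 · 3 · 11²
lcm takes max exponent of each prime: 2 · 3 · 7 · 11² · 23 = 116886

116886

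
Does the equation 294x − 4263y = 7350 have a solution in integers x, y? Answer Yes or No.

By Bézout, 294x − 4263y = 7350 has integer solutions iff gcd(294, 4263) | 7350.
Euclid: 4263 = 14·294 + 147; 294 = 2·147 + 0. gcd = 147; 7350 mod 147 = 0. Yes.

Yes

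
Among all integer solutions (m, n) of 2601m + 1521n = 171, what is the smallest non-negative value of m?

Reduce mod 1521: 2601m ≡ 171 (mod 1521). With g = gcd(2601, 1521) = 9 dividing 171, divide through: 289m ≡ 19 (mod 169).
Since gcd(289, 169) = 1, m ≡ 19·(289)⁻¹ ≡ 41 (mod 169). Smallest non-negative: 41.

41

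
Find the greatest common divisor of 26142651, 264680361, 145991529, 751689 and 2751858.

2601

gcd(26142651, 264680361): 264680361 = 10·26142651 + 3253851; 26142651 = 8·3253851 + 111843; 3253851 = 29·111843 + 10404; 111843 = 10·10404 + 7803; 10404 = 1·7803 + 2601; 7803 = 3·2601 + 0 → 2601
gcd(2601, 145991529): 145991529 = 56129·2601 + 0 → 2601
gcd(2601, 751689): 751689 = 289·2601 + 0 → 2601
gcd(2601, 2751858): 2751858 = 1058·2601 + 0 → 2601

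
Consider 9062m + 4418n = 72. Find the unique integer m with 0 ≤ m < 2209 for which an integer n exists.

gcd(9062, 4418) = 2 (Euclid: 9062 = 2·4418 + 226; 4418 = 19·226 + 124; 226 = 1·124 + 102; 124 = 1·102 + 22; 102 = 4·22 + 14; 22 = 1·14 + 8; 14 = 1·8 + 6; 8 = 1·6 + 2; 6 = 3·2 + 0), and 2 | 72.
Extended Euclid: 9062·(-606) + 4418·(1243) = 2. Scale by 36: m₀ = -21816.
General solution m = m₀ + 2209t; reducing mod 2209 gives m = 274 (and n = -562).

274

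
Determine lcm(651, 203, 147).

651 = 3 · 7 · 31; 203 = 7 · 29; 147 = 3 · 7²
lcm takes max exponent of each prime: 3 · 7² · 29 · 31 = 132153

132153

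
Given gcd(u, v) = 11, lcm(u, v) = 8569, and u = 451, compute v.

u·v = gcd·lcm = 11·8569 = 94259, so v = 94259/451 = 209.

209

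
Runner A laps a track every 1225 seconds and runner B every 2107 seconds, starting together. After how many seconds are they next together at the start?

52675

1225 = 5² · 7²; 2107 = 7² · 43
max exponents: 5² · 7² · 43 = 52675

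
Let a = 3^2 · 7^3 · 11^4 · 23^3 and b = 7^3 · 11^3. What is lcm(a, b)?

max exponent per prime: 3^2 · 7^3 · 11^4 · 23^3 = 549909064089

549909064089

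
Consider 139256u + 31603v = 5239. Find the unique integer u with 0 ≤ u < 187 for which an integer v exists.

57

Euclid: 139256 = 4·31603 + 12844; 31603 = 2·12844 + 5915; 12844 = 2·5915 + 1014; 5915 = 5·1014 + 845; 1014 = 1·845 + 169; 845 = 5·169 + 0 → gcd = 169; 5239 = 169·31.
Back-substitution yields 139256·(32) + 31603·(-141) = 169, so one solution is u = 32·31 = 992, v = -141·31 = -4371.
Solutions in u differ by 31603/169 = 187; the one in [0, 187) is 992 mod 187 = 57.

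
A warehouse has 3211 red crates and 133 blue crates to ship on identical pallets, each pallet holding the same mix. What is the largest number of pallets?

3211 = 13² · 19
133 = 7 · 19
Common: 19 = 19

19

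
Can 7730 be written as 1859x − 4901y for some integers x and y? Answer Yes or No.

gcd(1859, 4901): 4901 = 2·1859 + 1183; 1859 = 1·1183 + 676; 1183 = 1·676 + 507; 676 = 1·507 + 169; 507 = 3·169 + 0 → 169
169 does not divide 7730, so a solution does not exist.

No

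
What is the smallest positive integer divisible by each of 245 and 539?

gcd first: 539 = 2·245 + 49; 245 = 5·49 + 0 → gcd = 49
lcm = 245·539/gcd = 132055/49 = 2695

2695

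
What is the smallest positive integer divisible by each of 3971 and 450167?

4951837

3971 = 11 · 19²; 450167 = 19² · 29 · 43
max exponents: 11 · 19² · 29 · 43 = 4951837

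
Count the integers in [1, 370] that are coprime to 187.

Prime factors of 187: 11, 17. Count integers ≤ 370 divisible by none of them.
By inclusion–exclusion: 370 − ⌊370/11⌋ − ⌊370/17⌋ + ⌊370/187⌋ = 317.

317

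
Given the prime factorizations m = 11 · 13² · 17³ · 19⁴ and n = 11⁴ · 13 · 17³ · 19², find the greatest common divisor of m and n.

min exponent per shared prime: 11 · 13 · 17³ · 19² = 253623799

253623799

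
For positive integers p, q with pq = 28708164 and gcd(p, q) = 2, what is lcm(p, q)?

14354082

For any two positive integers, gcd × lcm equals their product. Hence lcm = 28708164 / 2 = 14354082.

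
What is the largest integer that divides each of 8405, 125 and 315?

5

gcd(8405, 125): 8405 = 67·125 + 30; 125 = 4·30 + 5; 30 = 6·5 + 0 → 5
gcd(5, 315): 315 = 63·5 + 0 → 5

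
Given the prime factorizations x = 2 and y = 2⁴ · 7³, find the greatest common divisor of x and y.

min exponent per shared prime: 2 = 2

2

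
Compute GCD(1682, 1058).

Euclid: 1682 = 1·1058 + 624; 1058 = 1·624 + 434; 624 = 1·434 + 190; 434 = 2·190 + 54; 190 = 3·54 + 28; 54 = 1·28 + 26; 28 = 1·26 + 2; 26 = 13·2 + 0. Last nonzero remainder: 2.

2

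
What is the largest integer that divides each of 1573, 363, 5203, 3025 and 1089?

121

gcd(1573, 363): 1573 = 4·363 + 121; 363 = 3·121 + 0 → 121
gcd(121, 5203): 5203 = 43·121 + 0 → 121
gcd(121, 3025): 3025 = 25·121 + 0 → 121
gcd(121, 1089): 1089 = 9·121 + 0 → 121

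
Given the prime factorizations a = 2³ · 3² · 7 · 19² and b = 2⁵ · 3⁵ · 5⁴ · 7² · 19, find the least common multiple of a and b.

85968540000

max exponent per prime: 2⁵ · 3⁵ · 5⁴ · 7² · 19² = 85968540000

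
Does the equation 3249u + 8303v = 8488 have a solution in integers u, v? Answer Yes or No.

gcd(3249, 8303): 8303 = 2·3249 + 1805; 3249 = 1·1805 + 1444; 1805 = 1·1444 + 361; 1444 = 4·361 + 0 → 361
361 does not divide 8488, so a solution does not exist.

No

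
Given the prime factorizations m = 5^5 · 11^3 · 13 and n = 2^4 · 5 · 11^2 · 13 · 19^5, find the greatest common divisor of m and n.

7865

min exponent per shared prime: 5 · 11^2 · 13 = 7865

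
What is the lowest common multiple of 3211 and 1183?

gcd first: 3211 = 2·1183 + 845; 1183 = 1·845 + 338; 845 = 2·338 + 169; 338 = 2·169 + 0 → gcd = 169
lcm = 3211·1183/gcd = 3798613/169 = 22477

22477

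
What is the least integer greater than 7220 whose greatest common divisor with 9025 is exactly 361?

Multiples of 361 above 7220: 361·21, 361·22, … . Need the cofactor coprime to 9025/361 = 25.
Checking s = 21, 22, … the first with gcd(s, 25) = 1 is s = 21, giving 7581.

7581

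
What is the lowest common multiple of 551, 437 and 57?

38019

551 = 19 · 29; 437 = 19 · 23; 57 = 3 · 19
lcm takes max exponent of each prime: 3 · 19 · 23 · 29 = 38019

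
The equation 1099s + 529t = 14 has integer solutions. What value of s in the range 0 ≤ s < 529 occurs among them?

Euclid: 1099 = 2·529 + 41; 529 = 12·41 + 37; 41 = 1·37 + 4; 37 = 9·4 + 1; 4 = 4·1 + 0 → gcd = 1; 14 = 1·14.
Back-substitution yields 1099·(-129) + 529·(268) = 1, so one solution is s = -129·14 = -1806, t = 268·14 = 3752.
Solutions in s differ by 529/1 = 529; the one in [0, 529) is -1806 mod 529 = 310.

310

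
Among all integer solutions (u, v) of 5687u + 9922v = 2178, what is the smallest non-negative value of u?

44

Euclid: 9922 = 1·5687 + 4235; 5687 = 1·4235 + 1452; 4235 = 2·1452 + 1331; 1452 = 1·1331 + 121; 1331 = 11·121 + 0 → gcd = 121; 2178 = 121·18.
Back-substitution yields 5687·(7) + 9922·(-4) = 121, so one solution is u = 7·18 = 126, v = -4·18 = -72.
Solutions in u differ by 9922/121 = 82; the one in [0, 82) is 126 mod 82 = 44.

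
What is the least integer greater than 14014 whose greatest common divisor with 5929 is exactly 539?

14553

5929 = 539·11. Any x with gcd(x, 5929) = 539 is a multiple of 539, say 539s, with s coprime to 11.
Need s > 14014/539, so s ≥ 27. First s ≥ 27 with gcd(s, 11) = 1 is s = 27. Thus x = 539·27 = 14553.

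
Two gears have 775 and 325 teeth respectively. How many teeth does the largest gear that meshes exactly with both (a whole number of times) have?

Euclid: 775 = 2·325 + 125; 325 = 2·125 + 75; 125 = 1·75 + 50; 75 = 1·50 + 25; 50 = 2·25 + 0. Last nonzero remainder: 25.

25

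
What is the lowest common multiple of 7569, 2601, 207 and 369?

2062756863

7569 = 3² · 29²; 2601 = 3² · 17²; 207 = 3² · 23; 369 = 3² · 41
lcm takes max exponent of each prime: 3² · 17² · 23 · 29² · 41 = 2062756863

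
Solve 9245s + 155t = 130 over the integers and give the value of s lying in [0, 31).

23

Euclid: 9245 = 59·155 + 100; 155 = 1·100 + 55; 100 = 1·55 + 45; 55 = 1·45 + 10; 45 = 4·10 + 5; 10 = 2·5 + 0 → gcd = 5; 130 = 5·26.
Back-substitution yields 9245·(14) + 155·(-835) = 5, so one solution is s = 14·26 = 364, t = -835·26 = -21710.
Solutions in s differ by 155/5 = 31; the one in [0, 31) is 364 mod 31 = 23.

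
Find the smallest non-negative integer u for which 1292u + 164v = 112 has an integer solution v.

gcd(1292, 164) = 4 (Euclid: 1292 = 7·164 + 144; 164 = 1·144 + 20; 144 = 7·20 + 4; 20 = 5·4 + 0), and 4 | 112.
Extended Euclid: 1292·(8) + 164·(-63) = 4. Scale by 28: u₀ = 224.
General solution u = u₀ + 41t; reducing mod 41 gives u = 19 (and v = -149).

19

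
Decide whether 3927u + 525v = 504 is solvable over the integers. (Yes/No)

Yes

gcd(3927, 525): 3927 = 7·525 + 252; 525 = 2·252 + 21; 252 = 12·21 + 0 → 21
21 divides 504, so a solution exists.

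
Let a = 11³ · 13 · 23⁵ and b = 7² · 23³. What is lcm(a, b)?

max exponent per prime: 7² · 11³ · 13 · 23⁵ = 5457034103521

5457034103521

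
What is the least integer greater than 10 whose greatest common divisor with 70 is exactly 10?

Multiples of 10 above 10: 10·2, 10·3, … . Need the cofactor coprime to 70/10 = 7.
Checking s = 2, 3, … the first with gcd(s, 7) = 1 is s = 2, giving 20.

20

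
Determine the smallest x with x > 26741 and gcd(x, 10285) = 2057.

10285 = 2057·5. Any x with gcd(x, 10285) = 2057 is a multiple of 2057, say 2057s, with s coprime to 5.
Need s > 26741/2057, so s ≥ 14. First s ≥ 14 with gcd(s, 5) = 1 is s = 14. Thus x = 2057·14 = 28798.

28798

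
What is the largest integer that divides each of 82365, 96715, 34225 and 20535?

5

gcd(82365, 96715): 96715 = 1·82365 + 14350; 82365 = 5·14350 + 10615; 14350 = 1·10615 + 3735; 10615 = 2·3735 + 3145; 3735 = 1·3145 + 590; 3145 = 5·590 + 195; 590 = 3·195 + 5; 195 = 39·5 + 0 → 5
gcd(5, 34225): 34225 = 6845·5 + 0 → 5
gcd(5, 20535): 20535 = 4107·5 + 0 → 5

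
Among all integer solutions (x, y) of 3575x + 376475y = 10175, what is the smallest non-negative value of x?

740

gcd(3575, 376475) = 275 (Euclid: 376475 = 105·3575 + 1100; 3575 = 3·1100 + 275; 1100 = 4·275 + 0), and 275 | 10175.
Extended Euclid: 3575·(316) + 376475·(-3) = 275. Scale by 37: x₀ = 11692.
General solution x = x₀ + 1369t; reducing mod 1369 gives x = 740 (and y = -7).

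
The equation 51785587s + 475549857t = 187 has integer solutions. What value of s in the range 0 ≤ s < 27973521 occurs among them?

gcd(51785587, 475549857) = 17 (Euclid: 475549857 = 9·51785587 + 9479574; 51785587 = 5·9479574 + 4387717; 9479574 = 2·4387717 + 704140; 4387717 = 6·704140 + 162877; 704140 = 4·162877 + 52632; 162877 = 3·52632 + 4981; 52632 = 10·4981 + 2822; 4981 = 1·2822 + 2159; 2822 = 1·2159 + 663; 2159 = 3·663 + 170; 663 = 3·170 + 153; 170 = 1·153 + 17; 153 = 9·17 + 0), and 17 | 187.
Extended Euclid: 51785587·(2864213) + 475549857·(-311902) = 17. Scale by 11: s₀ = 31506343.
General solution s = s₀ + 27973521k; reducing mod 27973521 gives s = 3532822 (and t = -384711).

3532822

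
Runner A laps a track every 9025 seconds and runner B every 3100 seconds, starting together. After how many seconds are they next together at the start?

9025 = 5² · 19²; 3100 = 2² · 5² · 31
max exponents: 2² · 5² · 19² · 31 = 1119100

1119100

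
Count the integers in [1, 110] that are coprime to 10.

Prime factors of 10: 2, 5. Count integers ≤ 110 divisible by none of them.
By inclusion–exclusion: 110 − ⌊110/2⌋ − ⌊110/5⌋ + ⌊110/10⌋ = 44.

44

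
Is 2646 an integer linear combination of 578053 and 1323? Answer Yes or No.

Yes

gcd(578053, 1323): 578053 = 436·1323 + 1225; 1323 = 1·1225 + 98; 1225 = 12·98 + 49; 98 = 2·49 + 0 → 49
49 divides 2646, so a solution exists.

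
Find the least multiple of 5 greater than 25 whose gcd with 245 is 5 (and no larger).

Multiples of 5 above 25: 5·6, 5·7, … . Need the cofactor coprime to 245/5 = 49.
Checking s = 6, 7, … the first with gcd(s, 49) = 1 is s = 6, giving 30.

30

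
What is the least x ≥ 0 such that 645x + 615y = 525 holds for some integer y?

38

Euclid: 645 = 1·615 + 30; 615 = 20·30 + 15; 30 = 2·15 + 0 → gcd = 15; 525 = 15·35.
Back-substitution yields 645·(-20) + 615·(21) = 15, so one solution is x = -20·35 = -700, y = 21·35 = 735.
Solutions in x differ by 615/15 = 41; the one in [0, 41) is -700 mod 41 = 38.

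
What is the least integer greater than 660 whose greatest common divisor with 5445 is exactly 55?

715

Multiples of 55 above 660: 55·13, 55·14, … . Need the cofactor coprime to 5445/55 = 99.
Checking s = 13, 14, … the first with gcd(s, 99) = 1 is s = 13, giving 715.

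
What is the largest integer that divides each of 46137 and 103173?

21

Euclid: 103173 = 2·46137 + 10899; 46137 = 4·10899 + 2541; 10899 = 4·2541 + 735; 2541 = 3·735 + 336; 735 = 2·336 + 63; 336 = 5·63 + 21; 63 = 3·21 + 0. Last nonzero remainder: 21.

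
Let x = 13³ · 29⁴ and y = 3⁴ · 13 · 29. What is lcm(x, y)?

125865604917

max exponent per prime: 3⁴ · 13³ · 29⁴ = 125865604917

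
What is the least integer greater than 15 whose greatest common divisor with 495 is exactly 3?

gcd(a, 495) = 3 forces 3 | a; write a = 3s. Then gcd(3s, 3·165) = 3·gcd(s, 165), so need gcd(s, 165) = 1.
3s > 15 gives s ≥ 6. The least s ≥ 6 coprime to 165 is 7, so a = 3·7 = 21.

21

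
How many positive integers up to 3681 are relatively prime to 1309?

2700

1309 = 7·11·17. Inclusion–exclusion on these primes:
3681 − ⌊3681/7⌋ − ⌊3681/11⌋ − ⌊3681/17⌋ + ⌊3681/77⌋ + ⌊3681/119⌋ + ⌊3681/187⌋ − ⌊3681/1309⌋ = 2700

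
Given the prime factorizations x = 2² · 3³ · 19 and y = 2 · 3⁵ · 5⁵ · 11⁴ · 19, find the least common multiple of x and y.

844968712500

max exponent per prime: 2² · 3⁵ · 5⁵ · 11⁴ · 19 = 844968712500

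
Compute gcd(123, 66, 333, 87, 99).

gcd(123, 66): 123 = 1·66 + 57; 66 = 1·57 + 9; 57 = 6·9 + 3; 9 = 3·3 + 0 → 3
gcd(3, 333): 333 = 111·3 + 0 → 3
gcd(3, 87): 87 = 29·3 + 0 → 3
gcd(3, 99): 99 = 33·3 + 0 → 3

3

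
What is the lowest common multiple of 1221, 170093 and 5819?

1221 = 3 · 11 · 37; 170093 = 7 · 11 · 47²; 5819 = 11 · 23²
lcm takes max exponent of each prime: 3 · 7 · 11 · 23² · 37 · 47² = 9987690867

9987690867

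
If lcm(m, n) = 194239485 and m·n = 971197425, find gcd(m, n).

5

From gcd × lcm = mn: gcd = 971197425 / 194239485 = 5.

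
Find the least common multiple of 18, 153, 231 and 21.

23562

lcm(18, 153) = 18·153/gcd = 2754/9 = 306
lcm(306, 231) = 306·231/gcd = 70686/3 = 23562
lcm(23562, 21) = 23562·21/gcd = 494802/21 = 23562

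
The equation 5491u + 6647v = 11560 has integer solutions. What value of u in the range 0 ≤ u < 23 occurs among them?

13

gcd(5491, 6647) = 289 (Euclid: 6647 = 1·5491 + 1156; 5491 = 4·1156 + 867; 1156 = 1·867 + 289; 867 = 3·289 + 0), and 289 | 11560.
Extended Euclid: 5491·(-6) + 6647·(5) = 289. Scale by 40: u₀ = -240.
General solution u = u₀ + 23t; reducing mod 23 gives u = 13 (and v = -9).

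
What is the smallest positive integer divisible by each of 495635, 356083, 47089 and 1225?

495635 = 5 · 7³ · 17²; 356083 = 7² · 13² · 43; 47089 = 7² · 31²; 1225 = 5² · 7²
lcm takes max exponent of each prime: 5² · 7³ · 13² · 17² · 31² · 43 = 17306550713725

17306550713725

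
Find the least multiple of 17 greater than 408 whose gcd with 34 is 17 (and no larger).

gcd(x, 34) = 17 forces 17 | x; write x = 17s. Then gcd(17s, 17·2) = 17·gcd(s, 2), so need gcd(s, 2) = 1.
17s > 408 gives s ≥ 25. The least s ≥ 25 coprime to 2 is 25, so x = 17·25 = 425.

425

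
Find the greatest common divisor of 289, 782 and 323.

289 = 17²; 782 = 2 · 17 · 23; 323 = 17 · 19
gcd takes min exponent of each prime: 17 = 17

17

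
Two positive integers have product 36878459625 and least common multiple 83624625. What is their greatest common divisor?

gcd·lcm = product, so gcd = 36878459625/83624625 = 441.

441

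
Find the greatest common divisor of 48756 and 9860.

68

Euclid: 48756 = 4·9860 + 9316; 9860 = 1·9316 + 544; 9316 = 17·544 + 68; 544 = 8·68 + 0. Last nonzero remainder: 68.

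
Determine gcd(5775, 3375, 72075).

75

gcd(5775, 3375): 5775 = 1·3375 + 2400; 3375 = 1·2400 + 975; 2400 = 2·975 + 450; 975 = 2·450 + 75; 450 = 6·75 + 0 → 75
gcd(75, 72075): 72075 = 961·75 + 0 → 75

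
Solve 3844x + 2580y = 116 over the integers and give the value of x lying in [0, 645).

Reduce mod 2580: 3844x ≡ 116 (mod 2580). With g = gcd(3844, 2580) = 4 dividing 116, divide through: 961x ≡ 29 (mod 645).
Since gcd(961, 645) = 1, x ≡ 29·(961)⁻¹ ≡ 194 (mod 645). Smallest non-negative: 194.

194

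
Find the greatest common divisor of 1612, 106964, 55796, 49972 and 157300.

52

1612 = 2² · 13 · 31; 106964 = 2² · 11² · 13 · 17; 55796 = 2² · 13 · 29 · 37; 49972 = 2² · 13 · 31²; 157300 = 2² · 5² · 11² · 13
gcd takes min exponent of each prime: 2² · 13 = 52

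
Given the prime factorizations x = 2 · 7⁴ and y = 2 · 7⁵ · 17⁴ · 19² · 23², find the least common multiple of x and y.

536140673032286

max exponent per prime: 2 · 7⁵ · 17⁴ · 19² · 23² = 536140673032286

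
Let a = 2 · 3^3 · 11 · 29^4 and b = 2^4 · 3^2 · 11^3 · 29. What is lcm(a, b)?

max exponent per prime: 2^4 · 3^3 · 11^3 · 29^4 = 406680916752

406680916752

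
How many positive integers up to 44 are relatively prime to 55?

32

Prime factors of 55: 5, 11. Count integers ≤ 44 divisible by none of them.
By inclusion–exclusion: 44 − ⌊44/5⌋ − ⌊44/11⌋ + ⌊44/55⌋ = 32.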